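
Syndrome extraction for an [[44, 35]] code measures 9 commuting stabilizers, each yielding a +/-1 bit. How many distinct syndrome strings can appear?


Each stabilizer generator gives a binary (+1 or -1) measurement outcome.
With 9 independent generators:
Total syndromes = 2^9
= 512

512


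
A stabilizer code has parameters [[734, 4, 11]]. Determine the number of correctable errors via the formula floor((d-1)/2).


Code parameters: [[734, 4, 11]], distance d = 11.
Number of correctable errors = floor((d-1)/2)
= floor((11 - 1)/2)
= floor(10/2)
= 5

5


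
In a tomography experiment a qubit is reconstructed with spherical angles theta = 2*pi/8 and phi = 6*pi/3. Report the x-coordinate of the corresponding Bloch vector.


theta = 0.7854, phi = 6.2832
r_x = sin(theta)*cos(phi) = 0.7071 * 1.0000
r_x = 0.7071

0.7071


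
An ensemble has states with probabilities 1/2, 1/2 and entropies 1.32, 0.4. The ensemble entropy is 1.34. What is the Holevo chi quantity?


chi = S(rho) - sum_i p_i * S(rho_i)
Weighted entropy = 1/2 * 1.32 + 1/2 * 0.4
= 0.8600
chi = 1.34 - 0.8600
= 0.4800

0.4800


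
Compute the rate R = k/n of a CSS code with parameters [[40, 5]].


Code rate R = k/n
= 5/40
= 0.1250

0.1250


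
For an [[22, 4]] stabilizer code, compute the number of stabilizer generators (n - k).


For an [[n,k]] stabilizer code:
Number of stabilizer generators = n - k
= 22 - 4
= 18

18


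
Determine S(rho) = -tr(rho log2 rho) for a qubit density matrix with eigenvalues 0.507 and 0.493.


S = -p*log2(p) - (1-p)*log2(1-p)
p = 0.5070, 1-p = 0.4930
= -0.5070 * log2(0.5070) - 0.4930 * log2(0.4930)
= -(-0.4968) - (-0.5030)
= 0.9999

0.9999


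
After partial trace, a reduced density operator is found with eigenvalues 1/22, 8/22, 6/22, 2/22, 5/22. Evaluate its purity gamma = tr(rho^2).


tr(rho^2) = sum of eigenvalues squared
= (1/22)^2 + (8/22)^2 + (6/22)^2 + (2/22)^2 + (5/22)^2
= (1 + 64 + 36 + 4 + 25) / 484
= 130/484
= 0.2686

0.2686


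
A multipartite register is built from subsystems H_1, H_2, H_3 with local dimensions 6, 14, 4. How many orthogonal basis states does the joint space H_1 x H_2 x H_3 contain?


dim(H_1 x H_2 x H_3) = 6 * 14 * 4
= 84 * 4
= 336

336


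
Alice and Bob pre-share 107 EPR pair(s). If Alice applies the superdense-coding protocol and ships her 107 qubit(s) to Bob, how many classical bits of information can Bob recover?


Superdense coding allows 2 classical bits per shared entangled pair.
107 pair(s) -> 2 * 107 = 214 classical bits

214


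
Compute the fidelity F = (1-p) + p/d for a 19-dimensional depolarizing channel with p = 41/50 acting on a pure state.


F = (1-p) + p/d
= (1 - 0.8200) + 0.8200/19
= 0.1800 + 0.0432
= 0.2232

0.2232


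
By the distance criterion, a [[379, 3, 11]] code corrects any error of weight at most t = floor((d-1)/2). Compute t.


Code parameters: [[379, 3, 11]], distance d = 11.
Number of correctable errors = floor((d-1)/2)
= floor((11 - 1)/2)
= floor(10/2)
= 5

5


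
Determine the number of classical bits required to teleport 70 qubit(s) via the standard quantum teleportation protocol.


Quantum teleportation requires 2 classical bits per qubit teleported.
70 qubit(s) -> 2 * 70 = 140 classical bits

140


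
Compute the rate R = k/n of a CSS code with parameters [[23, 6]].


Code rate R = k/n
= 6/23
= 0.2609

0.2609


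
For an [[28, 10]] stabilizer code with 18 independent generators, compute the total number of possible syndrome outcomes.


Each stabilizer generator gives a binary (+1 or -1) measurement outcome.
With 18 independent generators:
Total syndromes = 2^18
= 262144

262144


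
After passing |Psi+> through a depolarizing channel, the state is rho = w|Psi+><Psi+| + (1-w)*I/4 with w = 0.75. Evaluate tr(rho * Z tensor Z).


|Psi+> = (|01> + |10>)/sqrt(2)
For the pure Bell state, <Z_A Z_B> = -1 (Bell-state Pauli correlator).
The maximally-mixed part I/4 has tr(I/4 * P tensor P) = 0 for any traceless Pauli P.
So <Z_A Z_B>_rho = w * (-1) + (1 - w) * 0
= 0.75 * (-1)
= -0.7500

-0.7500


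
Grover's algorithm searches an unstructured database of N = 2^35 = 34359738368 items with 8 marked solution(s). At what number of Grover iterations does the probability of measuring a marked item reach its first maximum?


After j Grover iterations the success probability is P(j) = sin^2((2j+1)*theta), where sin(theta) = sqrt(k/N).
N = 2^35 = 34359738368, k = 8
sin(theta) = sqrt(k/N) = 1.525878906e-05
theta = arcsin(sqrt(k/N)) = 1.525878906e-05 rad
P(j) reaches its first maximum when (2j+1)*theta is as close as possible to pi/2, i.e. j = round(pi/(4*theta) - 1/2).
pi/(4*theta) - 1/2 = 51471.3540
(For comparison, the common estimate pi/4 * sqrt(N/k) = 51471.8540; the exact maximiser is used here.)
Optimal iterations = 51471

51471


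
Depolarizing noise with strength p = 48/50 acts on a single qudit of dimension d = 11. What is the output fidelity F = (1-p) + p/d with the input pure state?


F = (1-p) + p/d
= (1 - 0.9600) + 0.9600/11
= 0.0400 + 0.0873
= 0.1273

0.1273


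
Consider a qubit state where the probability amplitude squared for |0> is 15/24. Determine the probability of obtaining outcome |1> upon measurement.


|alpha|^2 = 15/24 = 0.6250
|beta|^2 = 1 - 15/24 = 9/24 = 0.3750
P(|1>) = |beta|^2 = 0.3750

0.3750


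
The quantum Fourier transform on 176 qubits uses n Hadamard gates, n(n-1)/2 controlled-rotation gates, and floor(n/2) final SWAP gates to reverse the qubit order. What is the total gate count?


Hadamard gates: 176
Controlled rotations: n*(n-1)/2 = 176*175/2 = 15400
SWAP gates: floor(n/2) = floor(176/2) = 88
Total = 176 + 15400 + 88
= 15664

15664


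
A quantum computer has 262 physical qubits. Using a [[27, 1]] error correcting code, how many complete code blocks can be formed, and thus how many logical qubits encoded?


Each code block uses 27 physical qubits for 1 logical qubit(s).
Number of complete blocks = floor(262 / 27) = 9
Logical qubits = 9 * 1
= 9

9


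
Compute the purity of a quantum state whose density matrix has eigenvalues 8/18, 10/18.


tr(rho^2) = sum of eigenvalues squared
= (8/18)^2 + (10/18)^2
= (64 + 100) / 324
= 164/324
= 0.5062

0.5062


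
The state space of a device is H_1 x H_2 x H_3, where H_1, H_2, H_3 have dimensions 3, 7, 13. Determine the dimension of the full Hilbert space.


dim(H_1 x H_2 x H_3) = 3 * 7 * 13
= 21 * 13
= 273

273


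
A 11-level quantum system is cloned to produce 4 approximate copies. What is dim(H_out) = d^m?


Output space = H^(tensor 4) where dim(H) = 11
dim = 11^4
= 121 (after 2 factors)
= 1331 (after 3 factors)
= 14641 (after 4 factors)
= 14641

14641


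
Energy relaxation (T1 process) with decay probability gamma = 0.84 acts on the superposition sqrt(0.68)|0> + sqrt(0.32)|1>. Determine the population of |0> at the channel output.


For amplitude damping with parameter gamma on state sqrt(a)|0> + sqrt(b)|1>:
alpha^2 = 0.68, beta^2 = 0.32
P(|0>) = alpha^2 + gamma * beta^2
= 0.68 + 0.84 * 0.32
= 0.68 + 0.2688
= 0.9488

0.9488


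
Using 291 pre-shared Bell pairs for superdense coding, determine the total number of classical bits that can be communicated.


Superdense coding allows 2 classical bits per shared entangled pair.
291 pair(s) -> 2 * 291 = 582 classical bits

582


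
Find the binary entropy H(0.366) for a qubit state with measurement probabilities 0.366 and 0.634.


S = -p*log2(p) - (1-p)*log2(1-p)
p = 0.3660, 1-p = 0.6340
= -0.3660 * log2(0.3660) - 0.6340 * log2(0.6340)
= -(-0.5307) - (-0.4168)
= 0.9476

0.9476


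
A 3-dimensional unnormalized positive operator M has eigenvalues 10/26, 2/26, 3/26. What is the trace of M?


tr(M) = sum of eigenvalues
= 10/26 + 2/26 + 3/26
= 15/26
= 0.5769

0.5769


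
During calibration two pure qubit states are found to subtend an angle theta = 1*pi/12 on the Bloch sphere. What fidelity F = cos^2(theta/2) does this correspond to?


For states separated by angle theta on Bloch sphere:
F = cos^2(theta/2)
theta = 1*pi/12 = 0.2618
theta/2 = 0.1309
cos(theta/2) = 0.9914
F = 0.9830

0.9830


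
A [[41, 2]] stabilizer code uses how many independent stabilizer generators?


For an [[n,k]] stabilizer code:
Number of stabilizer generators = n - k
= 41 - 2
= 39

39


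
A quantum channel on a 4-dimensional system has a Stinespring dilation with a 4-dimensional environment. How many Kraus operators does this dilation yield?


Tracing out the environment in an orthonormal basis {|i>_E} gives Kraus operators K_i = <i|_E U |0>_E.
Number of Kraus operators = dim(H_env) = d_env
= 4

4


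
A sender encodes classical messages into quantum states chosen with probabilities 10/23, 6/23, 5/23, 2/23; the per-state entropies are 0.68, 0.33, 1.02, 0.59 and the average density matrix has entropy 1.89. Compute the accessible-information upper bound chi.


chi = S(rho) - sum_i p_i * S(rho_i)
Weighted entropy = 10/23 * 0.68 + 6/23 * 0.33 + 5/23 * 1.02 + 2/23 * 0.59
= 0.6548
chi = 1.89 - 0.6548
= 1.2352

1.2352


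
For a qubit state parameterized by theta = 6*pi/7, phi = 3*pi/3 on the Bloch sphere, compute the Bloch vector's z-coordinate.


theta = 2.6928, phi = 3.1416
r_z = cos(theta) = -0.9010

-0.9010


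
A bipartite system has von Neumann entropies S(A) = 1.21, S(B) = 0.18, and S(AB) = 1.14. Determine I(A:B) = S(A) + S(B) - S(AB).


I(A:B) = S(A) + S(B) - S(AB)
= 1.21 + 0.18 - 1.14
= 0.2500

0.2500


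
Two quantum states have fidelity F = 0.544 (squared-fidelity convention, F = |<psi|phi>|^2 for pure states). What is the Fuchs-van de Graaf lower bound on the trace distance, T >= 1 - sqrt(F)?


Fuchs-van de Graaf (squared-fidelity convention): 1 - sqrt(F) <= T <= sqrt(1 - F).
Lower bound: T >= 1 - sqrt(F)
sqrt(F) = sqrt(0.544) = 0.7376
T >= 1 - 0.7376
T >= 0.2624

0.2624


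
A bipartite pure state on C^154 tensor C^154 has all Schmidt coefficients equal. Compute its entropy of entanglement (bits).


For a maximally entangled state in d x d:
S = log2(d) = log2(154)
= 7.2668

7.2668


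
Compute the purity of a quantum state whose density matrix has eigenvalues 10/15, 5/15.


tr(rho^2) = sum of eigenvalues squared
= (10/15)^2 + (5/15)^2
= (100 + 25) / 225
= 125/225
= 0.5556

0.5556


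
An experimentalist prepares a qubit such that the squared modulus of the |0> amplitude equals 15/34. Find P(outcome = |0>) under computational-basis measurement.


|alpha|^2 = 15/34 = 0.4412
|beta|^2 = 1 - 15/34 = 19/34 = 0.5588
P(|0>) = |alpha|^2 = 0.4412

0.4412


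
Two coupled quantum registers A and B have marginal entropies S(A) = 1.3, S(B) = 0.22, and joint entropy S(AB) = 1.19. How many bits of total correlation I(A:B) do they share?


I(A:B) = S(A) + S(B) - S(AB)
= 1.3 + 0.22 - 1.19
= 0.3300

0.3300


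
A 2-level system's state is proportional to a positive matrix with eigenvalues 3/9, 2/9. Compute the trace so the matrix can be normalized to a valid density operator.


tr(M) = sum of eigenvalues
= 3/9 + 2/9
= 5/9
= 0.5556

0.5556


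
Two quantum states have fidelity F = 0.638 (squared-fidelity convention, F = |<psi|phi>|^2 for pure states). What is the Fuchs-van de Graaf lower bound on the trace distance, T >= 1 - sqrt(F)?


Fuchs-van de Graaf (squared-fidelity convention): 1 - sqrt(F) <= T <= sqrt(1 - F).
Lower bound: T >= 1 - sqrt(F)
sqrt(F) = sqrt(0.638) = 0.7987
T >= 1 - 0.7987
T >= 0.2013

0.2013


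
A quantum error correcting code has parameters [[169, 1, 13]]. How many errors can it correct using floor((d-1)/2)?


Code parameters: [[169, 1, 13]], distance d = 13.
Number of correctable errors = floor((d-1)/2)
= floor((13 - 1)/2)
= floor(12/2)
= 6

6


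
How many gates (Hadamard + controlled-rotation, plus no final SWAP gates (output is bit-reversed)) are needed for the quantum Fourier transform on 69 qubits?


Hadamard gates: 69
Controlled rotations: n*(n-1)/2 = 69*68/2 = 2346
SWAP gates: 0 (omitted)
Total = 69 + 2346
= 2415

2415


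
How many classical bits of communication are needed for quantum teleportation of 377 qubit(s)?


Quantum teleportation requires 2 classical bits per qubit teleported.
377 qubit(s) -> 2 * 377 = 754 classical bits

754


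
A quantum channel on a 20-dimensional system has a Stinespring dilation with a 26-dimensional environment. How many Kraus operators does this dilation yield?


Tracing out the environment in an orthonormal basis {|i>_E} gives Kraus operators K_i = <i|_E U |0>_E.
Number of Kraus operators = dim(H_env) = d_env
= 26

26


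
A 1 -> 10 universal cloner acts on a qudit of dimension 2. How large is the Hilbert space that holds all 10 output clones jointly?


Output space = H^(tensor 10) where dim(H) = 2
dim = 2^10
= 4 (after 2 factors)
= 8 (after 3 factors)
= 16 (after 4 factors)
= 32 (after 5 factors)
= 64 (after 6 factors)
= 128 (after 7 factors)
= 256 (after 8 factors)
= 512 (after 9 factors)
= 1024 (after 10 factors)
= 1024

1024


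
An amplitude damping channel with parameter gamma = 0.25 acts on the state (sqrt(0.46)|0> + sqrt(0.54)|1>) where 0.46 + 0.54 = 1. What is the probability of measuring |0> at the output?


For amplitude damping with parameter gamma on state sqrt(a)|0> + sqrt(b)|1>:
alpha^2 = 0.46, beta^2 = 0.54
P(|0>) = alpha^2 + gamma * beta^2
= 0.46 + 0.25 * 0.54
= 0.46 + 0.1350
= 0.5950

0.5950


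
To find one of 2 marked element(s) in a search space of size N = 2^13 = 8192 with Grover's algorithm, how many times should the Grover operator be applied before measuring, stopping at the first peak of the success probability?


After j Grover iterations the success probability is P(j) = sin^2((2j+1)*theta), where sin(theta) = sqrt(k/N).
N = 2^13 = 8192, k = 2
sin(theta) = sqrt(k/N) = 0.015625
theta = arcsin(sqrt(k/N)) = 0.01562563585 rad
P(j) reaches its first maximum when (2j+1)*theta is as close as possible to pi/2, i.e. j = round(pi/(4*theta) - 1/2).
pi/(4*theta) - 1/2 = 49.7634
(For comparison, the common estimate pi/4 * sqrt(N/k) = 50.2655; the exact maximiser is used here.)
Optimal iterations = 50

50


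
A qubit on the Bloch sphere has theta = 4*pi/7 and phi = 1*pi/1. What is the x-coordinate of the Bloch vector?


theta = 1.7952, phi = 3.1416
r_x = sin(theta)*cos(phi) = 0.9749 * -1.0000
r_x = -0.9749

-0.9749


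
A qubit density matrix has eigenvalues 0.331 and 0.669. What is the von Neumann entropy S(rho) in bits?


S = -p*log2(p) - (1-p)*log2(1-p)
p = 0.3310, 1-p = 0.6690
= -0.3310 * log2(0.3310) - 0.6690 * log2(0.6690)
= -(-0.5280) - (-0.3880)
= 0.9159

0.9159


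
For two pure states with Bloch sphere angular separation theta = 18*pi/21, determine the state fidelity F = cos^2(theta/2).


For states separated by angle theta on Bloch sphere:
F = cos^2(theta/2)
theta = 18*pi/21 = 2.6928
theta/2 = 1.3464
cos(theta/2) = 0.2225
F = 0.0495

0.0495


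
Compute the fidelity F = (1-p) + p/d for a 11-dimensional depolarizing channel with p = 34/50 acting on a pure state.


F = (1-p) + p/d
= (1 - 0.6800) + 0.6800/11
= 0.3200 + 0.0618
= 0.3818

0.3818


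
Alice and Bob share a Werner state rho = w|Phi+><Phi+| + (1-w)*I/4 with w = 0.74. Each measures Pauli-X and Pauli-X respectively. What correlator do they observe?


|Phi+> = (|00> + |11>)/sqrt(2)
For the pure Bell state, <X_A X_B> = +1 (Bell-state Pauli correlator).
The maximally-mixed part I/4 has tr(I/4 * P tensor P) = 0 for any traceless Pauli P.
So <X_A X_B>_rho = w * (+1) + (1 - w) * 0
= 0.74 * (+1)
= 0.7400

0.7400


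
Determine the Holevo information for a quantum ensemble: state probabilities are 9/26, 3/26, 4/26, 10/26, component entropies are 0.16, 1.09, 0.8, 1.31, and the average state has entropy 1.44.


chi = S(rho) - sum_i p_i * S(rho_i)
Weighted entropy = 9/26 * 0.16 + 3/26 * 1.09 + 4/26 * 0.8 + 10/26 * 1.31
= 0.8081
chi = 1.44 - 0.8081
= 0.6319

0.6319


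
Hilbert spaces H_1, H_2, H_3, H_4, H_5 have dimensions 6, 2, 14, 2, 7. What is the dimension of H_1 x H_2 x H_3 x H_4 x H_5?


dim(H_1 x H_2 x H_3 x H_4 x H_5) = 6 * 2 * 14 * 2 * 7
= 12 * 14 * 2 * 7
= 168 * 2 * 7
= 336 * 7
= 2352

2352


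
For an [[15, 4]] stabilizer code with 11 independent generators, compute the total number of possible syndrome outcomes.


Each stabilizer generator gives a binary (+1 or -1) measurement outcome.
With 11 independent generators:
Total syndromes = 2^11
= 2048

2048


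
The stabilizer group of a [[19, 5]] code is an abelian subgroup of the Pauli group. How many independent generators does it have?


For an [[n,k]] stabilizer code:
Number of stabilizer generators = n - k
= 19 - 5
= 14

14


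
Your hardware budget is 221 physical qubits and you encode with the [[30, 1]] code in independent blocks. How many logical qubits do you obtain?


Each code block uses 30 physical qubits for 1 logical qubit(s).
Number of complete blocks = floor(221 / 30) = 7
Logical qubits = 7 * 1
= 7

7


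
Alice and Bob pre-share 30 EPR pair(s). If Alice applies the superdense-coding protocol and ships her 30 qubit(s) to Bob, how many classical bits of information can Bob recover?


Superdense coding allows 2 classical bits per shared entangled pair.
30 pair(s) -> 2 * 30 = 60 classical bits

60


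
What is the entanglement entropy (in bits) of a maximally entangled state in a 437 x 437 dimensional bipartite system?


For a maximally entangled state in d x d:
S = log2(d) = log2(437)
= 8.7715

8.7715


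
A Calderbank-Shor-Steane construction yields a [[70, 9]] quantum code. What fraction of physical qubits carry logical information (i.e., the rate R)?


Code rate R = k/n
= 9/70
= 0.1286

0.1286


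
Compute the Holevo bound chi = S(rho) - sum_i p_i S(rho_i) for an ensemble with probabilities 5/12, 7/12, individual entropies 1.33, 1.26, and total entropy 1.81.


chi = S(rho) - sum_i p_i * S(rho_i)
Weighted entropy = 5/12 * 1.33 + 7/12 * 1.26
= 1.2892
chi = 1.81 - 1.2892
= 0.5208

0.5208


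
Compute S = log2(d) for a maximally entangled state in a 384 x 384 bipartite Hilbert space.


For a maximally entangled state in d x d:
S = log2(d) = log2(384)
= 8.5850

8.5850


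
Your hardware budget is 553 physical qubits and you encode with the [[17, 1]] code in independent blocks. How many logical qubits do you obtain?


Each code block uses 17 physical qubits for 1 logical qubit(s).
Number of complete blocks = floor(553 / 17) = 32
Logical qubits = 32 * 1
= 32

32


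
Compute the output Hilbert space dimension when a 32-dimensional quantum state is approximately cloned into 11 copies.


Output space = H^(tensor 11) where dim(H) = 32
dim = 32^11
= 1024 (after 2 factors)
= 32768 (after 3 factors)
= 1048576 (after 4 factors)
= 33554432 (after 5 factors)
= 1073741824 (after 6 factors)
= 34359738368 (after 7 factors)
= 1099511627776 (after 8 factors)
= 35184372088832 (after 9 factors)
= 1125899906842624 (after 10 factors)
= 36028797018963968 (after 11 factors)
= 36028797018963968

36028797018963968


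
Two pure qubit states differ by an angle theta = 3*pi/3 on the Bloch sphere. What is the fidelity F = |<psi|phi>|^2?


For states separated by angle theta on Bloch sphere:
F = cos^2(theta/2)
theta = 3*pi/3 = 3.1416
theta/2 = 1.5708
cos(theta/2) = 0.0000
F = 0.0000

0.0000


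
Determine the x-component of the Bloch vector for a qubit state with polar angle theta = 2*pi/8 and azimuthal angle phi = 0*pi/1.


theta = 0.7854, phi = 0.0000
r_x = sin(theta)*cos(phi) = 0.7071 * 1.0000
r_x = 0.7071

0.7071


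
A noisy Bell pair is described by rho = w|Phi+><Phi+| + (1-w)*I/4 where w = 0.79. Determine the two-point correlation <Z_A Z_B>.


|Phi+> = (|00> + |11>)/sqrt(2)
For the pure Bell state, <Z_A Z_B> = +1 (Bell-state Pauli correlator).
The maximally-mixed part I/4 has tr(I/4 * P tensor P) = 0 for any traceless Pauli P.
So <Z_A Z_B>_rho = w * (+1) + (1 - w) * 0
= 0.79 * (+1)
= 0.7900

0.7900


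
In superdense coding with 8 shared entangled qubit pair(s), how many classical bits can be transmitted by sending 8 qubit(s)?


Superdense coding allows 2 classical bits per shared entangled pair.
8 pair(s) -> 2 * 8 = 16 classical bits

16


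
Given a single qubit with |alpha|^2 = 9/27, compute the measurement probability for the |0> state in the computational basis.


|alpha|^2 = 9/27 = 0.3333
|beta|^2 = 1 - 9/27 = 18/27 = 0.6667
P(|0>) = |alpha|^2 = 0.3333

0.3333


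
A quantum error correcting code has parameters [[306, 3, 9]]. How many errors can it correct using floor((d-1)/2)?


Code parameters: [[306, 3, 9]], distance d = 9.
Number of correctable errors = floor((d-1)/2)
= floor((9 - 1)/2)
= floor(8/2)
= 4

4


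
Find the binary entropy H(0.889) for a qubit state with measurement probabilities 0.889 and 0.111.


S = -p*log2(p) - (1-p)*log2(1-p)
p = 0.8890, 1-p = 0.1110
= -0.8890 * log2(0.8890) - 0.1110 * log2(0.1110)
= -(-0.1509) - (-0.3520)
= 0.5029

0.5029


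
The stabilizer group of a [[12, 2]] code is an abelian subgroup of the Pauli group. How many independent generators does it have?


For an [[n,k]] stabilizer code:
Number of stabilizer generators = n - k
= 12 - 2
= 10

10


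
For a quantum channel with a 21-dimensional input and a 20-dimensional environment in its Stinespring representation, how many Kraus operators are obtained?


Tracing out the environment in an orthonormal basis {|i>_E} gives Kraus operators K_i = <i|_E U |0>_E.
Number of Kraus operators = dim(H_env) = d_env
= 20

20


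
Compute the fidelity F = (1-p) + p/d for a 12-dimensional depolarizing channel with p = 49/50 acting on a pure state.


F = (1-p) + p/d
= (1 - 0.9800) + 0.9800/12
= 0.0200 + 0.0817
= 0.1017

0.1017


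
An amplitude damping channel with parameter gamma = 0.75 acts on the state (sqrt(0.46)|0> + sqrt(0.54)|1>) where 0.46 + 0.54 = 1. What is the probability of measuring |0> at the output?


For amplitude damping with parameter gamma on state sqrt(a)|0> + sqrt(b)|1>:
alpha^2 = 0.46, beta^2 = 0.54
P(|0>) = alpha^2 + gamma * beta^2
= 0.46 + 0.75 * 0.54
= 0.46 + 0.4050
= 0.8650

0.8650


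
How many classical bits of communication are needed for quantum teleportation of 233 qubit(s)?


Quantum teleportation requires 2 classical bits per qubit teleported.
233 qubit(s) -> 2 * 233 = 466 classical bits

466


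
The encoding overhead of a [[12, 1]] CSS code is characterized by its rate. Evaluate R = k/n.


Code rate R = k/n
= 1/12
= 0.0833

0.0833


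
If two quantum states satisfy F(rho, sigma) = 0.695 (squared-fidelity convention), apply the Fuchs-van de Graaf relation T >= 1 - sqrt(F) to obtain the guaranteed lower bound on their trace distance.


Fuchs-van de Graaf (squared-fidelity convention): 1 - sqrt(F) <= T <= sqrt(1 - F).
Lower bound: T >= 1 - sqrt(F)
sqrt(F) = sqrt(0.695) = 0.8337
T >= 1 - 0.8337
T >= 0.1663

0.1663


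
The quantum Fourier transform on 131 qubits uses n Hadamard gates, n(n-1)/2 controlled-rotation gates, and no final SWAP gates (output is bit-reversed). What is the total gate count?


Hadamard gates: 131
Controlled rotations: n*(n-1)/2 = 131*130/2 = 8515
SWAP gates: 0 (omitted)
Total = 131 + 8515
= 8646

8646


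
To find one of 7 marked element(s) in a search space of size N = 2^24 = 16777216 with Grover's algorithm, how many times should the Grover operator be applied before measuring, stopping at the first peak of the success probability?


After j Grover iterations the success probability is P(j) = sin^2((2j+1)*theta), where sin(theta) = sqrt(k/N).
N = 2^24 = 16777216, k = 7
sin(theta) = sqrt(k/N) = 0.0006459353787
theta = arcsin(sqrt(k/N)) = 0.0006459354236 rad
P(j) reaches its first maximum when (2j+1)*theta is as close as possible to pi/2, i.e. j = round(pi/(4*theta) - 1/2).
pi/(4*theta) - 1/2 = 1215.4082
(For comparison, the common estimate pi/4 * sqrt(N/k) = 1215.9083; the exact maximiser is used here.)
Optimal iterations = 1215

1215


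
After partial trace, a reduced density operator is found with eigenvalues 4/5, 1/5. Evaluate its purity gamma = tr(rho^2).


tr(rho^2) = sum of eigenvalues squared
= (4/5)^2 + (1/5)^2
= (16 + 1) / 25
= 17/25
= 0.6800

0.6800


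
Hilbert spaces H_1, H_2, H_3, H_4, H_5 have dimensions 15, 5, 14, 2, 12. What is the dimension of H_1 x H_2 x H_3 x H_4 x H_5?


dim(H_1 x H_2 x H_3 x H_4 x H_5) = 15 * 5 * 14 * 2 * 12
= 75 * 14 * 2 * 12
= 1050 * 2 * 12
= 2100 * 12
= 25200

25200


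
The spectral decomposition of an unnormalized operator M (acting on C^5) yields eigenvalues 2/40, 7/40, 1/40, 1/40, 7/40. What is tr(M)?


tr(M) = sum of eigenvalues
= 2/40 + 7/40 + 1/40 + 1/40 + 7/40
= 18/40
= 0.4500

0.4500


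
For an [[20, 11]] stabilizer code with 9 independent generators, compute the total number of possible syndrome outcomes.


Each stabilizer generator gives a binary (+1 or -1) measurement outcome.
With 9 independent generators:
Total syndromes = 2^9
= 512

512


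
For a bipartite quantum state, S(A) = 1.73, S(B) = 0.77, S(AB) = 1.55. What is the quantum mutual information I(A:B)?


I(A:B) = S(A) + S(B) - S(AB)
= 1.73 + 0.77 - 1.55
= 0.9500

0.9500


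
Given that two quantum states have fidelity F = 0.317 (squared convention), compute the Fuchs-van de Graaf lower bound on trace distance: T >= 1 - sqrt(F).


Fuchs-van de Graaf (squared-fidelity convention): 1 - sqrt(F) <= T <= sqrt(1 - F).
Lower bound: T >= 1 - sqrt(F)
sqrt(F) = sqrt(0.317) = 0.5630
T >= 1 - 0.5630
T >= 0.4370

0.4370


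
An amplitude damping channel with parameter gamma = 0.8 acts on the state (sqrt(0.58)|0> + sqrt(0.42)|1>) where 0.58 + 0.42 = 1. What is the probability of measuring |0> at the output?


For amplitude damping with parameter gamma on state sqrt(a)|0> + sqrt(b)|1>:
alpha^2 = 0.58, beta^2 = 0.42
P(|0>) = alpha^2 + gamma * beta^2
= 0.58 + 0.8 * 0.42
= 0.58 + 0.3360
= 0.9160

0.9160


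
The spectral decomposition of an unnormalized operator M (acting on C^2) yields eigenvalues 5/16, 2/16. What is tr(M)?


tr(M) = sum of eigenvalues
= 5/16 + 2/16
= 7/16
= 0.4375

0.4375


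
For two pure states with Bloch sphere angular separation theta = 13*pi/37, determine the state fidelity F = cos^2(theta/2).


For states separated by angle theta on Bloch sphere:
F = cos^2(theta/2)
theta = 13*pi/37 = 1.1038
theta/2 = 0.5519
cos(theta/2) = 0.8515
F = 0.7251

0.7251


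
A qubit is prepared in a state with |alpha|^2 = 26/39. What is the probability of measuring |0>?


|alpha|^2 = 26/39 = 0.6667
|beta|^2 = 1 - 26/39 = 13/39 = 0.3333
P(|0>) = |alpha|^2 = 0.6667

0.6667


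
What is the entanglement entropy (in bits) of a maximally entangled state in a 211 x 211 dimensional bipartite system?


For a maximally entangled state in d x d:
S = log2(d) = log2(211)
= 7.7211

7.7211


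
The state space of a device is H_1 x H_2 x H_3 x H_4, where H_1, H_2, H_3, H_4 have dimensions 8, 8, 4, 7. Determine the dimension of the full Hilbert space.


dim(H_1 x H_2 x H_3 x H_4) = 8 * 8 * 4 * 7
= 64 * 4 * 7
= 256 * 7
= 1792

1792


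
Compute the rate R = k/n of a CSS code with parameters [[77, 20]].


Code rate R = k/n
= 20/77
= 0.2597

0.2597


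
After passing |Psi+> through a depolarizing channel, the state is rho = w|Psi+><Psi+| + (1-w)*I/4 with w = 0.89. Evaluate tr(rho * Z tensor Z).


|Psi+> = (|01> + |10>)/sqrt(2)
For the pure Bell state, <Z_A Z_B> = -1 (Bell-state Pauli correlator).
The maximally-mixed part I/4 has tr(I/4 * P tensor P) = 0 for any traceless Pauli P.
So <Z_A Z_B>_rho = w * (-1) + (1 - w) * 0
= 0.89 * (-1)
= -0.8900

-0.8900


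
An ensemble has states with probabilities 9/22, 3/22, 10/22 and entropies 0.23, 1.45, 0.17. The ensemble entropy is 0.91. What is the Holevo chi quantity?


chi = S(rho) - sum_i p_i * S(rho_i)
Weighted entropy = 9/22 * 0.23 + 3/22 * 1.45 + 10/22 * 0.17
= 0.3691
chi = 0.91 - 0.3691
= 0.5409

0.5409


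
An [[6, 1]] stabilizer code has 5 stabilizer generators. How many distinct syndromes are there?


Each stabilizer generator gives a binary (+1 or -1) measurement outcome.
With 5 independent generators:
Total syndromes = 2^5
= 32

32


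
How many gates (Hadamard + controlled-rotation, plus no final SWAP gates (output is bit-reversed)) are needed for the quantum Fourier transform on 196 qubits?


Hadamard gates: 196
Controlled rotations: n*(n-1)/2 = 196*195/2 = 19110
SWAP gates: 0 (omitted)
Total = 196 + 19110
= 19306

19306


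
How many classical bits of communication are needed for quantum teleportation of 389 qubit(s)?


Quantum teleportation requires 2 classical bits per qubit teleported.
389 qubit(s) -> 2 * 389 = 778 classical bits

778


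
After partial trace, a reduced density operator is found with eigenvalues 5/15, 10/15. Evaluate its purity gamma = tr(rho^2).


tr(rho^2) = sum of eigenvalues squared
= (5/15)^2 + (10/15)^2
= (25 + 100) / 225
= 125/225
= 0.5556

0.5556


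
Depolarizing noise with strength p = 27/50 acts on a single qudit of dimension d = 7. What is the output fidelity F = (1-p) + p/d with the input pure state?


F = (1-p) + p/d
= (1 - 0.5400) + 0.5400/7
= 0.4600 + 0.0771
= 0.5371

0.5371


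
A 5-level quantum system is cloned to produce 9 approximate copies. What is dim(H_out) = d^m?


Output space = H^(tensor 9) where dim(H) = 5
dim = 5^9
= 25 (after 2 factors)
= 125 (after 3 factors)
= 625 (after 4 factors)
= 3125 (after 5 factors)
= 15625 (after 6 factors)
= 78125 (after 7 factors)
= 390625 (after 8 factors)
= 1953125 (after 9 factors)
= 1953125

1953125


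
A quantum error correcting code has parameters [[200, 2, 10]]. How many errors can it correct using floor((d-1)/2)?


Code parameters: [[200, 2, 10]], distance d = 10.
Number of correctable errors = floor((d-1)/2)
= floor((10 - 1)/2)
= floor(9/2)
= 4

4


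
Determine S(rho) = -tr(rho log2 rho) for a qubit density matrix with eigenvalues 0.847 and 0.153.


S = -p*log2(p) - (1-p)*log2(1-p)
p = 0.8470, 1-p = 0.1530
= -0.8470 * log2(0.8470) - 0.1530 * log2(0.1530)
= -(-0.2029) - (-0.4144)
= 0.6173

0.6173


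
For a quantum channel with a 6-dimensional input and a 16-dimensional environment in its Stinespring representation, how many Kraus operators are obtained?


Tracing out the environment in an orthonormal basis {|i>_E} gives Kraus operators K_i = <i|_E U |0>_E.
Number of Kraus operators = dim(H_env) = d_env
= 16

16


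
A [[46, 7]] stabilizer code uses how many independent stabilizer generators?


For an [[n,k]] stabilizer code:
Number of stabilizer generators = n - k
= 46 - 7
= 39

39


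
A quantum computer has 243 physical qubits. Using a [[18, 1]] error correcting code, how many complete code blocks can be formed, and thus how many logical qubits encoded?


Each code block uses 18 physical qubits for 1 logical qubit(s).
Number of complete blocks = floor(243 / 18) = 13
Logical qubits = 13 * 1
= 13

13


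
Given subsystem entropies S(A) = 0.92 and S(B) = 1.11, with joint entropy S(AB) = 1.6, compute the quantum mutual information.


I(A:B) = S(A) + S(B) - S(AB)
= 0.92 + 1.11 - 1.6
= 0.4300

0.4300


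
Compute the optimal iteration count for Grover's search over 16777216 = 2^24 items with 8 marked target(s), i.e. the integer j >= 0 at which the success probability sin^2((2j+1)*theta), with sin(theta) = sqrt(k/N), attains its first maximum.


After j Grover iterations the success probability is P(j) = sin^2((2j+1)*theta), where sin(theta) = sqrt(k/N).
N = 2^24 = 16777216, k = 8
sin(theta) = sqrt(k/N) = 0.000690533966
theta = arcsin(sqrt(k/N)) = 0.0006905340209 rad
P(j) reaches its first maximum when (2j+1)*theta is as close as possible to pi/2, i.e. j = round(pi/(4*theta) - 1/2).
pi/(4*theta) - 1/2 = 1136.8779
(For comparison, the common estimate pi/4 * sqrt(N/k) = 1137.3780; the exact maximiser is used here.)
Optimal iterations = 1137

1137


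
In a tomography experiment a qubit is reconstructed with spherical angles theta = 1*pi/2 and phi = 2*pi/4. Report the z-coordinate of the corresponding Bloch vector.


theta = 1.5708, phi = 1.5708
r_z = cos(theta) = 0.0000

0.0000


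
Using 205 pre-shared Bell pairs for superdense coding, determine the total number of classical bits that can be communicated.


Superdense coding allows 2 classical bits per shared entangled pair.
205 pair(s) -> 2 * 205 = 410 classical bits

410


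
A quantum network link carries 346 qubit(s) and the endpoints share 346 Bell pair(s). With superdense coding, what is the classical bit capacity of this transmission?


Superdense coding allows 2 classical bits per shared entangled pair.
346 pair(s) -> 2 * 346 = 692 classical bits

692


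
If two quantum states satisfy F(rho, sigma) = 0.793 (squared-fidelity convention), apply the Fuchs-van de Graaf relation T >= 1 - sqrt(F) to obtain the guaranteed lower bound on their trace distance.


Fuchs-van de Graaf (squared-fidelity convention): 1 - sqrt(F) <= T <= sqrt(1 - F).
Lower bound: T >= 1 - sqrt(F)
sqrt(F) = sqrt(0.793) = 0.8905
T >= 1 - 0.8905
T >= 0.1095

0.1095


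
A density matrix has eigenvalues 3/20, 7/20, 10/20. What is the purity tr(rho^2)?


tr(rho^2) = sum of eigenvalues squared
= (3/20)^2 + (7/20)^2 + (10/20)^2
= (9 + 49 + 100) / 400
= 158/400
= 0.3950

0.3950


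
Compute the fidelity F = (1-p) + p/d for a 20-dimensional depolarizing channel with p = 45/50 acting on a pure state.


F = (1-p) + p/d
= (1 - 0.9000) + 0.9000/20
= 0.1000 + 0.0450
= 0.1450

0.1450


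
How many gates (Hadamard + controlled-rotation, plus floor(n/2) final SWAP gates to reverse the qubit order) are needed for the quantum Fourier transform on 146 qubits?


Hadamard gates: 146
Controlled rotations: n*(n-1)/2 = 146*145/2 = 10585
SWAP gates: floor(n/2) = floor(146/2) = 73
Total = 146 + 10585 + 73
= 10804

10804


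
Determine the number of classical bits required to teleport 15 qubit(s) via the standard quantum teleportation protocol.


Quantum teleportation requires 2 classical bits per qubit teleported.
15 qubit(s) -> 2 * 15 = 30 classical bits

30


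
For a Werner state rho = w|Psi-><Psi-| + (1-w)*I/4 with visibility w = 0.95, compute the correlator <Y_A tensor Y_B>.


|Psi-> = (|01> - |10>)/sqrt(2)
For the pure Bell state, <Y_A Y_B> = -1 (Bell-state Pauli correlator).
The maximally-mixed part I/4 has tr(I/4 * P tensor P) = 0 for any traceless Pauli P.
So <Y_A Y_B>_rho = w * (-1) + (1 - w) * 0
= 0.95 * (-1)
= -0.9500

-0.9500


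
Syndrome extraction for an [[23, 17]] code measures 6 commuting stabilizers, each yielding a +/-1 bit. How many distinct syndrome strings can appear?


Each stabilizer generator gives a binary (+1 or -1) measurement outcome.
With 6 independent generators:
Total syndromes = 2^6
= 64

64


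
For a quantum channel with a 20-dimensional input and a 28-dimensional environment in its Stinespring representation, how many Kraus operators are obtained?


Tracing out the environment in an orthonormal basis {|i>_E} gives Kraus operators K_i = <i|_E U |0>_E.
Number of Kraus operators = dim(H_env) = d_env
= 28

28


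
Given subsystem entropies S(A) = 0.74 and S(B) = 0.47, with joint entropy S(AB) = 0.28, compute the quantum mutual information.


I(A:B) = S(A) + S(B) - S(AB)
= 0.74 + 0.47 - 0.28
= 0.9300

0.9300


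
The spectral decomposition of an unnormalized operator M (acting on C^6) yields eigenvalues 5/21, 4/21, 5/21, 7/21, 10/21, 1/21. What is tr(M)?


tr(M) = sum of eigenvalues
= 5/21 + 4/21 + 5/21 + 7/21 + 10/21 + 1/21
= 32/21
= 1.5238

1.5238


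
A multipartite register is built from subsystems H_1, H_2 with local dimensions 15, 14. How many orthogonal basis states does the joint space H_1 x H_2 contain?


dim(H_1 x H_2) = 15 * 14
= 210

210


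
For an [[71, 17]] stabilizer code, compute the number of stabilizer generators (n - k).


For an [[n,k]] stabilizer code:
Number of stabilizer generators = n - k
= 71 - 17
= 54

54


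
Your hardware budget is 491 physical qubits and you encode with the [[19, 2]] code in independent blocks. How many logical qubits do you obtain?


Each code block uses 19 physical qubits for 2 logical qubit(s).
Number of complete blocks = floor(491 / 19) = 25
Logical qubits = 25 * 2
= 50

50


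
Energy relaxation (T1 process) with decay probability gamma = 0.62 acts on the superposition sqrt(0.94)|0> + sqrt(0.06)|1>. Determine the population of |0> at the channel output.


For amplitude damping with parameter gamma on state sqrt(a)|0> + sqrt(b)|1>:
alpha^2 = 0.94, beta^2 = 0.06
P(|0>) = alpha^2 + gamma * beta^2
= 0.94 + 0.62 * 0.06
= 0.94 + 0.0372
= 0.9772

0.9772


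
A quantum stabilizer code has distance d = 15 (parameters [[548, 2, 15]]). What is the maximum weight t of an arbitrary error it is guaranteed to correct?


Code parameters: [[548, 2, 15]], distance d = 15.
Number of correctable errors = floor((d-1)/2)
= floor((15 - 1)/2)
= floor(14/2)
= 7

7


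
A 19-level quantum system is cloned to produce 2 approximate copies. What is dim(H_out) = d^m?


Output space = H^(tensor 2) where dim(H) = 19
dim = 19^2
= 361

361


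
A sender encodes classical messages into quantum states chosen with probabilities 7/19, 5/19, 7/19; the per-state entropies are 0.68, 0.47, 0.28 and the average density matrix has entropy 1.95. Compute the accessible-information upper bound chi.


chi = S(rho) - sum_i p_i * S(rho_i)
Weighted entropy = 7/19 * 0.68 + 5/19 * 0.47 + 7/19 * 0.28
= 0.4774
chi = 1.95 - 0.4774
= 1.4726

1.4726


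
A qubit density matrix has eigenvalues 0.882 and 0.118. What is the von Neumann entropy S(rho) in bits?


S = -p*log2(p) - (1-p)*log2(1-p)
p = 0.8820, 1-p = 0.1180
= -0.8820 * log2(0.8820) - 0.1180 * log2(0.1180)
= -(-0.1598) - (-0.3638)
= 0.5236

0.5236


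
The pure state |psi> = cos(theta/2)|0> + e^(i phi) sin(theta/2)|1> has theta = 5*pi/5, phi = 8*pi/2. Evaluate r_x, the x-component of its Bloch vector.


theta = 3.1416, phi = 12.5664
r_x = sin(theta)*cos(phi) = 0.0000 * 1.0000
r_x = 0.0000

0.0000


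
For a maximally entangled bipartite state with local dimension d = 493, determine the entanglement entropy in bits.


For a maximally entangled state in d x d:
S = log2(d) = log2(493)
= 8.9454

8.9454


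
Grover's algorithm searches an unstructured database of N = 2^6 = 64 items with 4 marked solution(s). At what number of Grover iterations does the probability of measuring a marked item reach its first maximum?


After j Grover iterations the success probability is P(j) = sin^2((2j+1)*theta), where sin(theta) = sqrt(k/N).
N = 2^6 = 64, k = 4
sin(theta) = sqrt(k/N) = 0.25
theta = arcsin(sqrt(k/N)) = 0.2526802551 rad
P(j) reaches its first maximum when (2j+1)*theta is as close as possible to pi/2, i.e. j = round(pi/(4*theta) - 1/2).
pi/(4*theta) - 1/2 = 2.6083
(For comparison, the common estimate pi/4 * sqrt(N/k) = 3.1416; the exact maximiser is used here.)
Optimal iterations = 3

3


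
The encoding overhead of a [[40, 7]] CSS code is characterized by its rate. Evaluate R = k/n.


Code rate R = k/n
= 7/40
= 0.1750

0.1750


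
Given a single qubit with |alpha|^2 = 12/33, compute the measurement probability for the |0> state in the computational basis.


|alpha|^2 = 12/33 = 0.3636
|beta|^2 = 1 - 12/33 = 21/33 = 0.6364
P(|0>) = |alpha|^2 = 0.3636

0.3636


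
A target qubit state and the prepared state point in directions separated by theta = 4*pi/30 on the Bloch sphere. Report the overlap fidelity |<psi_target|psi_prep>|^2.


For states separated by angle theta on Bloch sphere:
F = cos^2(theta/2)
theta = 4*pi/30 = 0.4189
theta/2 = 0.2094
cos(theta/2) = 0.9781
F = 0.9568

0.9568


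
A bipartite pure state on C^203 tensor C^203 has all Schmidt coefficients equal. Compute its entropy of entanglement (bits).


For a maximally entangled state in d x d:
S = log2(d) = log2(203)
= 7.6653

7.6653


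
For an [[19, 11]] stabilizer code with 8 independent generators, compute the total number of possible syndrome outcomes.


Each stabilizer generator gives a binary (+1 or -1) measurement outcome.
With 8 independent generators:
Total syndromes = 2^8
= 256

256
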